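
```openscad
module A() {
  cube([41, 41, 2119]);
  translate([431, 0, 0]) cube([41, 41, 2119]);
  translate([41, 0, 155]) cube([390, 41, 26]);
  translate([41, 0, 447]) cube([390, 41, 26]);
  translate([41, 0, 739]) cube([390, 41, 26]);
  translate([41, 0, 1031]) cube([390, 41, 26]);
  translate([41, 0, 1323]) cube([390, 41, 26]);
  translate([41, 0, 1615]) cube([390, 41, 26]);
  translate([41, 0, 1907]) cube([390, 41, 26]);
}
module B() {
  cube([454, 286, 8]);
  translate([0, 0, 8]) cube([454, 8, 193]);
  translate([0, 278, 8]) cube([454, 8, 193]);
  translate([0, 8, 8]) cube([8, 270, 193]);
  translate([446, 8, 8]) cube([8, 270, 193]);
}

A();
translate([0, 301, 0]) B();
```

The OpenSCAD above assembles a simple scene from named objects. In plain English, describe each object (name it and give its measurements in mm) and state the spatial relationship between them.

A is a straight ladder. Two 41×41 mm vertical rails, 2119 mm tall, stand 472 mm apart (outside-to-outside) with their front faces coplanar on the −y side. 7 rungs, each 41 mm deep and 26 mm tall, span between the inner faces of the rails, front faces flush with the rails. The lowest rung's underside is at z = 155 mm and rungs are spaced 292 mm apart (underside to underside).

B is an open storage box with external size 454×286×201 mm and wall thickness 8 mm (the base is also 8 mm thick). The base covers the whole footprint; the four walls stand on the base, with the y-facing walls full-width and the x-facing walls fitting between their inner faces.

The open box is on the floor beside the ladder on its +y side.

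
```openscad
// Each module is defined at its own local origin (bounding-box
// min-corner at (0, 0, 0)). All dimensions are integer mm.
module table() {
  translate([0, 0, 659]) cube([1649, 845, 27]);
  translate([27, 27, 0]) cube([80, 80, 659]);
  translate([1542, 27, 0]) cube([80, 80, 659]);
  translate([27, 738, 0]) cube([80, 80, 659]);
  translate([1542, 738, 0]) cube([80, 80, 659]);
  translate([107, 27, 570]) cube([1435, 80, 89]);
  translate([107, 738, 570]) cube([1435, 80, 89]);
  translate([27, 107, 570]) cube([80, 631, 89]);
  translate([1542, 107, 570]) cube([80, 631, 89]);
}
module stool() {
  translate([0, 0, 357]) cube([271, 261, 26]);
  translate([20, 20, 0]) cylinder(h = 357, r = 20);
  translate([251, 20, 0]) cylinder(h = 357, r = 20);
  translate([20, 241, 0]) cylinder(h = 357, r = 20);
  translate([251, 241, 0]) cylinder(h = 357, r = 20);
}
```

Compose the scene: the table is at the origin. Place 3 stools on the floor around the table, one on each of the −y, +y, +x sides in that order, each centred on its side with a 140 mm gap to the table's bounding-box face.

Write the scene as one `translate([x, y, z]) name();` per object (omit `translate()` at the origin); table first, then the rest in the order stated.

table();
translate([689, -401, 0]) stool();
translate([689, 985, 0]) stool();
translate([1789, 292, 0]) stool();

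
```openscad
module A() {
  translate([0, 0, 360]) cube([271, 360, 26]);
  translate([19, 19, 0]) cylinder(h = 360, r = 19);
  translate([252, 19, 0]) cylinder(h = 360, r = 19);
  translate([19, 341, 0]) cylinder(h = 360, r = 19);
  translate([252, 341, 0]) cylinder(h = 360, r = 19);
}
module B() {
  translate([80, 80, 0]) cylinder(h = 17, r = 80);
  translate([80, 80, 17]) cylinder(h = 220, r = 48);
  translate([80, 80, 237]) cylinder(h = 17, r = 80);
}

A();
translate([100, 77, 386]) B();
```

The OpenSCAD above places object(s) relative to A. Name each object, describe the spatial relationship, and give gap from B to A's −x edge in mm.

A is a stool. B is a spool. The spool is on top of the stool. The gap from the spool to the stool's −x edge is 100 mm.

The spool's min-x is at 100; the stool's min-x is 0; gap = 100 mm.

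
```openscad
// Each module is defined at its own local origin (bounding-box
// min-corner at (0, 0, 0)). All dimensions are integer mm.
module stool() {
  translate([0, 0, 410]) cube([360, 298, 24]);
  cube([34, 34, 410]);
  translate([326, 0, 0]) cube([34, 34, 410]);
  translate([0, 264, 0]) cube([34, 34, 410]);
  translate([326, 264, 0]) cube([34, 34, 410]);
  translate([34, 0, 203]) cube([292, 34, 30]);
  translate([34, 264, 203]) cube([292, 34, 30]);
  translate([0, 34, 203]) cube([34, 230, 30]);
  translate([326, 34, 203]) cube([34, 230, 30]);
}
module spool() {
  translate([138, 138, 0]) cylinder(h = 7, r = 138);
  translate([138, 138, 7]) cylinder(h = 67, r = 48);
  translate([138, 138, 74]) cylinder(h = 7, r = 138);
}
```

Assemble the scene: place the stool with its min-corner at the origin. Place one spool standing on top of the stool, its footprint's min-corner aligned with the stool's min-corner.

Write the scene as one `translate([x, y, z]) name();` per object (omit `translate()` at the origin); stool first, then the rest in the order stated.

stool();
translate([0, 0, 434]) spool();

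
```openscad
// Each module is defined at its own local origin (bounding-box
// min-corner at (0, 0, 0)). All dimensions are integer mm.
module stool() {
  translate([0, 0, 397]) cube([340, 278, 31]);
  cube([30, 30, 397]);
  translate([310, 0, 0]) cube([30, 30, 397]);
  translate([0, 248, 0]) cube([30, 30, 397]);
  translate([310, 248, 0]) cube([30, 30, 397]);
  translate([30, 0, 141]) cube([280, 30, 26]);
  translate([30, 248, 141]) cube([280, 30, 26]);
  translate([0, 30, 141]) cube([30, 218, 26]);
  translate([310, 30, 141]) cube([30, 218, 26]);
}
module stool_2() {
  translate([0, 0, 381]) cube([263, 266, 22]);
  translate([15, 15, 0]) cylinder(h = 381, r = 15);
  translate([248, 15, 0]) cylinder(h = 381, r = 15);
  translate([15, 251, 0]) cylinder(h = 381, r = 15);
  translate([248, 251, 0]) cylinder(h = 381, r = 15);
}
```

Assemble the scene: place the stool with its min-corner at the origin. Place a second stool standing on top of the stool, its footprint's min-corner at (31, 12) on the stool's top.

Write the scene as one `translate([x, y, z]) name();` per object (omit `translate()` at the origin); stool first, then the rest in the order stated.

stool();
translate([31, 12, 428]) stool_2();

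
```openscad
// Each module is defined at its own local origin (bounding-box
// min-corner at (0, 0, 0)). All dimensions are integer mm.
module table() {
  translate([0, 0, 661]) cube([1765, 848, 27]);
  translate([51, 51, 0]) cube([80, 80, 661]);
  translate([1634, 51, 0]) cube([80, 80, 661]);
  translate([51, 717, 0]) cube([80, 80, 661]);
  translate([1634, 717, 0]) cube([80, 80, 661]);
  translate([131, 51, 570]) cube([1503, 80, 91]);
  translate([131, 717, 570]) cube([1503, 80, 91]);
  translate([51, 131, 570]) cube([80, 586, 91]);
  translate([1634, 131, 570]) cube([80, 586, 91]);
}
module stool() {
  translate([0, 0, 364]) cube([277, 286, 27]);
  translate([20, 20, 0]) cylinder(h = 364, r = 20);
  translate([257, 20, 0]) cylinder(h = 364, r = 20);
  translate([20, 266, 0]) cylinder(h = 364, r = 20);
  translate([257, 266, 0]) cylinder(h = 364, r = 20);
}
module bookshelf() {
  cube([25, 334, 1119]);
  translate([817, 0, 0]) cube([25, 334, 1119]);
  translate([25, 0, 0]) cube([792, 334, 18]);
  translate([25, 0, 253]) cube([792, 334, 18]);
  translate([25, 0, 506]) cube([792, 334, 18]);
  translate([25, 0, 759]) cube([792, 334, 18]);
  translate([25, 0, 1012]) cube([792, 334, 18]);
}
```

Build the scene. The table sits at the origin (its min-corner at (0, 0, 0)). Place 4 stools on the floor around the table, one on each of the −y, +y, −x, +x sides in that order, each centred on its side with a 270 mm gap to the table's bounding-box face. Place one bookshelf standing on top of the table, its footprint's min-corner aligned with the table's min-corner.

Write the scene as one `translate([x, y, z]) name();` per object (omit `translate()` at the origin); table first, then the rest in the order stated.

table();
translate([744, -556, 0]) stool();
translate([744, 1118, 0]) stool();
translate([-547, 281, 0]) stool();
translate([2035, 281, 0]) stool();
translate([0, 0, 688]) bookshelf();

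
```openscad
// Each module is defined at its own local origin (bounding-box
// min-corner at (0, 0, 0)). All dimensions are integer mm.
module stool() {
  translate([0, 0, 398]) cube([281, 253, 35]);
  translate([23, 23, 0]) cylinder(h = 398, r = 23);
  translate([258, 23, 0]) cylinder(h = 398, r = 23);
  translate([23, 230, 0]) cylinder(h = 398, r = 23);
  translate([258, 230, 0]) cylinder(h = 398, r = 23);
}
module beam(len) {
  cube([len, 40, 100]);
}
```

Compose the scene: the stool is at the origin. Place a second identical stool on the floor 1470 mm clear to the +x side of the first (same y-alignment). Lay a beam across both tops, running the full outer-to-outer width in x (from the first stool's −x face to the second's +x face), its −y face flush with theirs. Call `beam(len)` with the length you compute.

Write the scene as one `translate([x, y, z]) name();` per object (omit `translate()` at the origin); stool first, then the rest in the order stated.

stool();
translate([1751, 0, 0]) stool();
translate([0, 0, 433]) beam(2032);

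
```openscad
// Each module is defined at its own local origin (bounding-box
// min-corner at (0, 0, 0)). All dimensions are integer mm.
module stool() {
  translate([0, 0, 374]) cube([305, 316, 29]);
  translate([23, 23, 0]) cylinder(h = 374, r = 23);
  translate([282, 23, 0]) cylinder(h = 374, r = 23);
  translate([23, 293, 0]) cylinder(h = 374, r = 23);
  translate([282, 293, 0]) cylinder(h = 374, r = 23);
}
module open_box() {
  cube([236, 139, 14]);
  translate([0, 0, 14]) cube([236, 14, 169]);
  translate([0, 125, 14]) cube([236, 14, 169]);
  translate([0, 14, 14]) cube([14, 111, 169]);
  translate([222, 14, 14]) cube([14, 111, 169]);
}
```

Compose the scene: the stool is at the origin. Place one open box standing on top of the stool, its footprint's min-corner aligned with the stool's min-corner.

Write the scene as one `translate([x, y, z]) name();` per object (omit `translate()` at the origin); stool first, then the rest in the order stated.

stool();
translate([0, 0, 403]) open_box();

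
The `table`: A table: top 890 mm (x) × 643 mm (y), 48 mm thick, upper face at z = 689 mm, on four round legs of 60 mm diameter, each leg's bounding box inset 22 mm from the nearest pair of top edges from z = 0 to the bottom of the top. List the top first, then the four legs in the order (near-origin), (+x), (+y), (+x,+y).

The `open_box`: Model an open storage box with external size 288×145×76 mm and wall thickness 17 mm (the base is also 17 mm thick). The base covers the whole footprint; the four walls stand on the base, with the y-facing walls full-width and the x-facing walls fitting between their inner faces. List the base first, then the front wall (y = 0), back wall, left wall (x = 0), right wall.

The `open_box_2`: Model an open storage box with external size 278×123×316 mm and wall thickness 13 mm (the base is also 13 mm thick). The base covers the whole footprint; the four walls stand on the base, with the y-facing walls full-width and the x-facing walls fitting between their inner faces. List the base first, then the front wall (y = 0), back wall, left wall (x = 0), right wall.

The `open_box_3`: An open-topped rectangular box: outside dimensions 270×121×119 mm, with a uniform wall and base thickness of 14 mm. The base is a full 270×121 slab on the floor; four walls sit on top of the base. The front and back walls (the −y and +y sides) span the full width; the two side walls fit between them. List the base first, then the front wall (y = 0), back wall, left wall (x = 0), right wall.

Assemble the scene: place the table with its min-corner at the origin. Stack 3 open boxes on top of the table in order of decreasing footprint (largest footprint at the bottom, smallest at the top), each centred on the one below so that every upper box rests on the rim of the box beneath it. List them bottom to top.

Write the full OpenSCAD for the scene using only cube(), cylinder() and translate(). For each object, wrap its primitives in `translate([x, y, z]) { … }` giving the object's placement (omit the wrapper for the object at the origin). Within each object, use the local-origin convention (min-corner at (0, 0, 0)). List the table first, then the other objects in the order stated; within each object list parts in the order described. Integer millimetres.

translate([0, 0, 641]) cube([890, 643, 48]);
translate([52, 52, 0]) cylinder(h = 641, r = 30);
translate([838, 52, 0]) cylinder(h = 641, r = 30);
translate([52, 591, 0]) cylinder(h = 641, r = 30);
translate([838, 591, 0]) cylinder(h = 641, r = 30);
translate([301, 249, 689]) {
  cube([288, 145, 17]);
  translate([0, 0, 17]) cube([288, 17, 59]);
  translate([0, 128, 17]) cube([288, 17, 59]);
  translate([0, 17, 17]) cube([17, 111, 59]);
  translate([271, 17, 17]) cube([17, 111, 59]);
}
translate([306, 260, 765]) {
  cube([278, 123, 13]);
  translate([0, 0, 13]) cube([278, 13, 303]);
  translate([0, 110, 13]) cube([278, 13, 303]);
  translate([0, 13, 13]) cube([13, 97, 303]);
  translate([265, 13, 13]) cube([13, 97, 303]);
}
translate([310, 261, 1081]) {
  cube([270, 121, 14]);
  translate([0, 0, 14]) cube([270, 14, 105]);
  translate([0, 107, 14]) cube([270, 14, 105]);
  translate([0, 14, 14]) cube([14, 93, 105]);
  translate([256, 14, 14]) cube([14, 93, 105]);
}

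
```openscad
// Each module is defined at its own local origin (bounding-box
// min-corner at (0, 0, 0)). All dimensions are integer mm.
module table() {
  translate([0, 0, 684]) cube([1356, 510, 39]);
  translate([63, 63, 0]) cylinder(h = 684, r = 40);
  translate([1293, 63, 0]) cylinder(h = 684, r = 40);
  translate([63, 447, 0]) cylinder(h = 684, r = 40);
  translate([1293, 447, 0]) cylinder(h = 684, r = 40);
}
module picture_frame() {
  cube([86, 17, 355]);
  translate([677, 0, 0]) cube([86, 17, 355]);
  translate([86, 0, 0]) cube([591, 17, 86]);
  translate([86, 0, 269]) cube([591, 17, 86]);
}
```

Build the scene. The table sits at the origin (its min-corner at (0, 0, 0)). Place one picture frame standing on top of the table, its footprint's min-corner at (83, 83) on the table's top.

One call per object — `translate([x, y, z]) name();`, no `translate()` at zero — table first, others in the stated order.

table();
translate([83, 83, 723]) picture_frame();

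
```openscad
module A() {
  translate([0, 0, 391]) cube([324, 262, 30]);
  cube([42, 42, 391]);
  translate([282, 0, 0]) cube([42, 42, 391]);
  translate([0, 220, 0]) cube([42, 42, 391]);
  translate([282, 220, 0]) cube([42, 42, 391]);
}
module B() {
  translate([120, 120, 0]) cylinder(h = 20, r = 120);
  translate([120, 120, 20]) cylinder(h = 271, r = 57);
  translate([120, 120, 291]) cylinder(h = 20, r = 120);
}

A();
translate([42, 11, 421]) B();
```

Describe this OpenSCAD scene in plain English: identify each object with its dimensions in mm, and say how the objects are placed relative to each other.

A is a simple wooden stool: a rectangular seat 324 mm (x) by 262 mm (y), 30 mm thick, top face at z = 421 mm, on four square legs, each 42×42 mm in cross-section. The legs rest on z = 0, each flush with a corner of the seat.

B is a spool: two coaxial disc flanges of radius 120 mm and thickness 20 mm, joined by a core cylinder of radius 57 mm and height 271 mm. The lower flange rests on z = 0 and the three cylinders share a vertical axis.

The spool is on top of the stool, centred.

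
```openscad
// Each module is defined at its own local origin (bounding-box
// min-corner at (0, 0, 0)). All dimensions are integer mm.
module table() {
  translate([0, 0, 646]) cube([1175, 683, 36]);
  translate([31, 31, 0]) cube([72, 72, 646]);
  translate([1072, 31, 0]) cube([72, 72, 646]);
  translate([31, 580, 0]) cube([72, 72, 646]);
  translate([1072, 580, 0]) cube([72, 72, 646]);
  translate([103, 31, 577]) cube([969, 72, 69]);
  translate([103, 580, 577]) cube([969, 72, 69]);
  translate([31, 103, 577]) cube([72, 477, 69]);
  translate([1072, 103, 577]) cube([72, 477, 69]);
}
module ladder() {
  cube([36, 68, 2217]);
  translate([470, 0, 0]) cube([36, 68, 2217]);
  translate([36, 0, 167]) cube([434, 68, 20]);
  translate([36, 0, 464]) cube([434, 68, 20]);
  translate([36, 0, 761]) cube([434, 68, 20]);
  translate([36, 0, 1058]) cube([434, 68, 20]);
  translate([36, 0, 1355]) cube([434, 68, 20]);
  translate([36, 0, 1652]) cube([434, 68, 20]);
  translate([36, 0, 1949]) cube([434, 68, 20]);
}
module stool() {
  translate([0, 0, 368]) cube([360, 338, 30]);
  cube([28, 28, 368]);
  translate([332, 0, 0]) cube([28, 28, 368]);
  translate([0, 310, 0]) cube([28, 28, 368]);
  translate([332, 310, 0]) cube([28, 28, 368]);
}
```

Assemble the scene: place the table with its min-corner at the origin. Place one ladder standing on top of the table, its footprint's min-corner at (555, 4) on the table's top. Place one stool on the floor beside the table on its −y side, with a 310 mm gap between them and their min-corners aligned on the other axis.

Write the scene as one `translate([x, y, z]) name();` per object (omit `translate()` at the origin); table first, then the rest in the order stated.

table();
translate([555, 4, 682]) ladder();
translate([0, -648, 0]) stool();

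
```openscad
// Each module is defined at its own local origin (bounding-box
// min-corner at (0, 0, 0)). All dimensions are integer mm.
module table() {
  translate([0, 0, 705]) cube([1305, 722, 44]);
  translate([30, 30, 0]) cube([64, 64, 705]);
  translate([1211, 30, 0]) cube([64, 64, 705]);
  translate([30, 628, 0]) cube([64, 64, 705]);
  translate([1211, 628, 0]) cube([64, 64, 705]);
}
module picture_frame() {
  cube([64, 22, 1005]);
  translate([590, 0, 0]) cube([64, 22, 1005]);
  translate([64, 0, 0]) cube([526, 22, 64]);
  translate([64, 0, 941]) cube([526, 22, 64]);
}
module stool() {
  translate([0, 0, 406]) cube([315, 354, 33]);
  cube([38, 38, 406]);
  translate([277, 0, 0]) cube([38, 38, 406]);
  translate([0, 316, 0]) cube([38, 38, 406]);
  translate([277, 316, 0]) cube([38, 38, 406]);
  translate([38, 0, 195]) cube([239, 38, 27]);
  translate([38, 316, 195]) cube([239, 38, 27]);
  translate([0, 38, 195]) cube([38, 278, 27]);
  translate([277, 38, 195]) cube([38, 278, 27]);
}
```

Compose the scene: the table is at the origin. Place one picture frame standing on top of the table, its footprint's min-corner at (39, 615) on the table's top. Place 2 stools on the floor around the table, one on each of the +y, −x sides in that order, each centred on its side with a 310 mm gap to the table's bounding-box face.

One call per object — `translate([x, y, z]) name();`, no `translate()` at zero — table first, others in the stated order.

table();
translate([39, 615, 749]) picture_frame();
translate([495, 1032, 0]) stool();
translate([-625, 184, 0]) stool();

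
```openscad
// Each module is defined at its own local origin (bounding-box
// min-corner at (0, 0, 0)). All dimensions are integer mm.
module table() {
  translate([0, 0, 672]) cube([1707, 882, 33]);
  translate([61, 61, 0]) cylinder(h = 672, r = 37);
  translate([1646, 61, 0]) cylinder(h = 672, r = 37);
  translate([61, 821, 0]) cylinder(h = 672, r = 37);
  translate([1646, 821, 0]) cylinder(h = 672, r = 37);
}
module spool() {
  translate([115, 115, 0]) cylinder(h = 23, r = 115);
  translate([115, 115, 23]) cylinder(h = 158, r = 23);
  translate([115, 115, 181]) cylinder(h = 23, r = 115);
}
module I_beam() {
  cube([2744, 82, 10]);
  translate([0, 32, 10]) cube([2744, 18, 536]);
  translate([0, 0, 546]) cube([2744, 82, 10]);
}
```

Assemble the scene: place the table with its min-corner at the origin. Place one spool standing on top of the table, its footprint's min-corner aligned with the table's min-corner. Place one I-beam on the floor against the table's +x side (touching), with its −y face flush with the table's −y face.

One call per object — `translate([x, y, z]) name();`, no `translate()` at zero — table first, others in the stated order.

table();
translate([0, 0, 705]) spool();
translate([1707, 0, 0]) I_beam();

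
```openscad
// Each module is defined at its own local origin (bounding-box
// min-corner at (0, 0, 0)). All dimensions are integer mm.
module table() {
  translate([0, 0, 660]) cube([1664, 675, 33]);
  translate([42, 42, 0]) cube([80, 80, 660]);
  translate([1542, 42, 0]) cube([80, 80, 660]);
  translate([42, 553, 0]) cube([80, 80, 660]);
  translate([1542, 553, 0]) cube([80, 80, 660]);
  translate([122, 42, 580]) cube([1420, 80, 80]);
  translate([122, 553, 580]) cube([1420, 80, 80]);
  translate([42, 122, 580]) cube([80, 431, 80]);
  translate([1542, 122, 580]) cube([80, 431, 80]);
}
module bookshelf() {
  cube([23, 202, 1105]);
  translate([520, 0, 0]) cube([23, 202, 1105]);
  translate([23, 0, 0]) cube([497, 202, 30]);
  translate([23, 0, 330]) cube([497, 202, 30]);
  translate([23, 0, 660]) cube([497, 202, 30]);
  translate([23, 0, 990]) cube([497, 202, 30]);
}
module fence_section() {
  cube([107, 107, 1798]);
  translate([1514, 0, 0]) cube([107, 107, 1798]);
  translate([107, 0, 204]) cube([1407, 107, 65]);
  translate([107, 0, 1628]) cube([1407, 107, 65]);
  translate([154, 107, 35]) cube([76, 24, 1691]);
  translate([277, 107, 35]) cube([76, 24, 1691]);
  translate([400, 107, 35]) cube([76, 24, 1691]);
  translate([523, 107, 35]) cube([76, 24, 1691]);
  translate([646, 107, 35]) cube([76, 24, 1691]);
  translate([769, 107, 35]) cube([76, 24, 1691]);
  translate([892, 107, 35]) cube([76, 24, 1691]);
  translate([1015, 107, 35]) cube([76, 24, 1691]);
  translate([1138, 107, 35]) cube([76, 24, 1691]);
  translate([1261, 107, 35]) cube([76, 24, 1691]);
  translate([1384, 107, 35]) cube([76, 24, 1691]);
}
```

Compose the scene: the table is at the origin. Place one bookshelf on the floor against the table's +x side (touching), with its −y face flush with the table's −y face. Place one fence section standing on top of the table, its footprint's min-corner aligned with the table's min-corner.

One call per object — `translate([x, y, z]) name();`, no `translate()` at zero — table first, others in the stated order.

table();
translate([1664, 0, 0]) bookshelf();
translate([0, 0, 693]) fence_section();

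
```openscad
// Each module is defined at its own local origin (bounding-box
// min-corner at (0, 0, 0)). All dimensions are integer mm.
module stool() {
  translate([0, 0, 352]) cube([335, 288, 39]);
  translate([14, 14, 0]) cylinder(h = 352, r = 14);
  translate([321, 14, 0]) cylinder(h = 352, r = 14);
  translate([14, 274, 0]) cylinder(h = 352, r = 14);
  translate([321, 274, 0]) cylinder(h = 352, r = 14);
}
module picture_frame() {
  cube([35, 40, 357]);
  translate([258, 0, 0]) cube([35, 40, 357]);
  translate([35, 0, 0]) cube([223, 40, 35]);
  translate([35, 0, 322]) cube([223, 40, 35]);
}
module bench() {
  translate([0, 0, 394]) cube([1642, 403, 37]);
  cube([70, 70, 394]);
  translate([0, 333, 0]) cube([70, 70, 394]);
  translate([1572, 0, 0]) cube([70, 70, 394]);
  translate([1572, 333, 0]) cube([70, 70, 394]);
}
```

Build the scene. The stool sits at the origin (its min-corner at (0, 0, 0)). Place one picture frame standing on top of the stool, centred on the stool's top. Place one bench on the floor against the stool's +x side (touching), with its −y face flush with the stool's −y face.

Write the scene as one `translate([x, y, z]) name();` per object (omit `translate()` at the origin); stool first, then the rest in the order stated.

stool();
translate([21, 124, 391]) picture_frame();
translate([335, 0, 0]) bench();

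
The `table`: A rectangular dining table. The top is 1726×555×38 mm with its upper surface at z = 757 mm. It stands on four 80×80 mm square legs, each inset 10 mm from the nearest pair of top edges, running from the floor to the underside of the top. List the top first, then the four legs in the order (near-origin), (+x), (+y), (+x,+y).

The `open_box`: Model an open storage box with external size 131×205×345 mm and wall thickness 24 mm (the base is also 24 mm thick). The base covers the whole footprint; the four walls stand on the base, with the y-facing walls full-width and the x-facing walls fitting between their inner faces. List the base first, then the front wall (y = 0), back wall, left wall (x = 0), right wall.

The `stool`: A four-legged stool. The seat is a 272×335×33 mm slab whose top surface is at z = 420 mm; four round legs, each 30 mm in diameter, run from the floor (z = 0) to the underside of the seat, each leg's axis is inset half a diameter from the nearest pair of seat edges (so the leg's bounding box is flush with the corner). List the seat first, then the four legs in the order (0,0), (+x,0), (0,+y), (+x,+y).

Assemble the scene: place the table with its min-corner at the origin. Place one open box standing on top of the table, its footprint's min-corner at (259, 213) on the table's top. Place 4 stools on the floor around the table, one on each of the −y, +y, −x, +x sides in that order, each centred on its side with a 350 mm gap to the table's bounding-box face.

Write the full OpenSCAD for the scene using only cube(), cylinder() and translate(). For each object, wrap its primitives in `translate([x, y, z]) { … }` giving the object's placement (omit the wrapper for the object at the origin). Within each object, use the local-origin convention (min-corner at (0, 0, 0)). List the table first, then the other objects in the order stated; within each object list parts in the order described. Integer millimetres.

translate([0, 0, 719]) cube([1726, 555, 38]);
translate([10, 10, 0]) cube([80, 80, 719]);
translate([1636, 10, 0]) cube([80, 80, 719]);
translate([10, 465, 0]) cube([80, 80, 719]);
translate([1636, 465, 0]) cube([80, 80, 719]);
translate([259, 213, 757]) {
  cube([131, 205, 24]);
  translate([0, 0, 24]) cube([131, 24, 321]);
  translate([0, 181, 24]) cube([131, 24, 321]);
  translate([0, 24, 24]) cube([24, 157, 321]);
  translate([107, 24, 24]) cube([24, 157, 321]);
}
translate([727, -685, 0]) {
  translate([0, 0, 387]) cube([272, 335, 33]);
  translate([15, 15, 0]) cylinder(h = 387, r = 15);
  translate([257, 15, 0]) cylinder(h = 387, r = 15);
  translate([15, 320, 0]) cylinder(h = 387, r = 15);
  translate([257, 320, 0]) cylinder(h = 387, r = 15);
}
translate([727, 905, 0]) {
  translate([0, 0, 387]) cube([272, 335, 33]);
  translate([15, 15, 0]) cylinder(h = 387, r = 15);
  translate([257, 15, 0]) cylinder(h = 387, r = 15);
  translate([15, 320, 0]) cylinder(h = 387, r = 15);
  translate([257, 320, 0]) cylinder(h = 387, r = 15);
}
translate([-622, 110, 0]) {
  translate([0, 0, 387]) cube([272, 335, 33]);
  translate([15, 15, 0]) cylinder(h = 387, r = 15);
  translate([257, 15, 0]) cylinder(h = 387, r = 15);
  translate([15, 320, 0]) cylinder(h = 387, r = 15);
  translate([257, 320, 0]) cylinder(h = 387, r = 15);
}
translate([2076, 110, 0]) {
  translate([0, 0, 387]) cube([272, 335, 33]);
  translate([15, 15, 0]) cylinder(h = 387, r = 15);
  translate([257, 15, 0]) cylinder(h = 387, r = 15);
  translate([15, 320, 0]) cylinder(h = 387, r = 15);
  translate([257, 320, 0]) cylinder(h = 387, r = 15);
}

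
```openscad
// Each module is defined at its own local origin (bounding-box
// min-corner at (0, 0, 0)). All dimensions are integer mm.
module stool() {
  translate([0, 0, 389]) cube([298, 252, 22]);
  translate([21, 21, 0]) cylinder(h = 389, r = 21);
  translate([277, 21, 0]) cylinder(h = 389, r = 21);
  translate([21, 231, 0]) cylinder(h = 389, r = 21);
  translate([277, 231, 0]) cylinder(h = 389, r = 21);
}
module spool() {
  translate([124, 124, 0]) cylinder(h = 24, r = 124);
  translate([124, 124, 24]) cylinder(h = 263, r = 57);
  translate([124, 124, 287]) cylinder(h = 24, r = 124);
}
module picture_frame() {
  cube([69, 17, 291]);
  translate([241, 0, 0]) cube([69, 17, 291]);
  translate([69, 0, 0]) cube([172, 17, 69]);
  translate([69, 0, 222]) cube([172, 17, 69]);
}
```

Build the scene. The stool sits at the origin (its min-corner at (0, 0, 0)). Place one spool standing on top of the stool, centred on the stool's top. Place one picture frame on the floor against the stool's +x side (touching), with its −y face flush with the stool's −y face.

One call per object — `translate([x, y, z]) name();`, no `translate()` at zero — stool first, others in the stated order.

stool();
translate([25, 2, 411]) spool();
translate([298, 0, 0]) picture_frame();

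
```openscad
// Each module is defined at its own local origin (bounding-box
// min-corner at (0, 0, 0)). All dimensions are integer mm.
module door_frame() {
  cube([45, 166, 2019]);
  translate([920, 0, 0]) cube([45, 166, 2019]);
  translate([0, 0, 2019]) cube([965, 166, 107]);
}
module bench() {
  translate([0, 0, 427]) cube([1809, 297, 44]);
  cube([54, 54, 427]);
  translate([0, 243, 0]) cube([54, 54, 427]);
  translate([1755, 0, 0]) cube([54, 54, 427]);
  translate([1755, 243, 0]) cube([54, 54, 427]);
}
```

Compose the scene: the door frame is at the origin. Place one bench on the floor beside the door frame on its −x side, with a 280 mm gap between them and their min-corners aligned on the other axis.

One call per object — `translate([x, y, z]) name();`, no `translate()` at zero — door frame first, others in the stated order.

door_frame();
translate([-2089, 0, 0]) bench();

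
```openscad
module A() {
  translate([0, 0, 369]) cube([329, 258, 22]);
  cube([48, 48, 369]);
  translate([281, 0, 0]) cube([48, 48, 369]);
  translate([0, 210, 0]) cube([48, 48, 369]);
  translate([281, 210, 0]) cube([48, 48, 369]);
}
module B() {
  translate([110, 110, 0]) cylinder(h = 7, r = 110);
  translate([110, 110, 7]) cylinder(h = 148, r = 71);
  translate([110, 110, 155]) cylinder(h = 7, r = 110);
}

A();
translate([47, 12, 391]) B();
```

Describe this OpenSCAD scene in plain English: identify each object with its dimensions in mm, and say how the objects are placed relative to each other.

A is a four-legged stool. The seat is 329×258 mm, 22 mm thick, top at z = 391 mm. It stands on four square legs, each 48×48 mm in cross-section, from z = 0 to the seat underside, each flush with a corner of the seat.

B is a spool: two coaxial disc flanges of radius 110 mm and thickness 7 mm, joined by a core cylinder of radius 71 mm and height 148 mm. The lower flange rests on z = 0 and the three cylinders share a vertical axis.

The spool is on top of the stool.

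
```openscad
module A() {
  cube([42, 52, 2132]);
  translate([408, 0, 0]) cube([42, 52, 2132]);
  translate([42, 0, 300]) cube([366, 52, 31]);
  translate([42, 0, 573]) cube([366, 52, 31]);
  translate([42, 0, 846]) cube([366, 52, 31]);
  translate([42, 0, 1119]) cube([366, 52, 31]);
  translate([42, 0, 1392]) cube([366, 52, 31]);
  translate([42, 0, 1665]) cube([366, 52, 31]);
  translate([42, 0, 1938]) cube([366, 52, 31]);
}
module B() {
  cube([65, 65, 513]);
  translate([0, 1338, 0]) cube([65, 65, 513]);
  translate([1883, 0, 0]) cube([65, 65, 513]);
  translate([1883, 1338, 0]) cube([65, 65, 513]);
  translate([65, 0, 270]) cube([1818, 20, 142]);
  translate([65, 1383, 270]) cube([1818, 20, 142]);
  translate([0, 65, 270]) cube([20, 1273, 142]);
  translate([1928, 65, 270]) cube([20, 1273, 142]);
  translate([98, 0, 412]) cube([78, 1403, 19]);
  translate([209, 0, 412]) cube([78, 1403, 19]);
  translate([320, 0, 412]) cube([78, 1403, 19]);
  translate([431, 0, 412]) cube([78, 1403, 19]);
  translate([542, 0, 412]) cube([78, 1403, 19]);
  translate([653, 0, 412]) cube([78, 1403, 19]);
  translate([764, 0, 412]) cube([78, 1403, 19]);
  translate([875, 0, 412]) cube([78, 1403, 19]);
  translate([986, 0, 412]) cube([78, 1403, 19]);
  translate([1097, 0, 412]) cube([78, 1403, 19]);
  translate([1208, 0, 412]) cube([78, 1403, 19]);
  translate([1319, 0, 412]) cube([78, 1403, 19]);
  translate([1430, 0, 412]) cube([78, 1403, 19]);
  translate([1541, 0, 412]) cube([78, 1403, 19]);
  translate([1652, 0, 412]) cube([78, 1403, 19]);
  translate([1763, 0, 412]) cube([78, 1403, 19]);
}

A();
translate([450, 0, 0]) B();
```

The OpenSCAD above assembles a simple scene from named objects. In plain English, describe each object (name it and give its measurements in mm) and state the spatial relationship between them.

A is a wooden ladder with two side rails of 42×52 mm section and 2132 mm height, set 450 mm apart overall. Between them run 7 rectangular rungs (52 mm deep, 31 mm thick), front faces flush with the rails' −y face. The bottom of the first rung is 300 mm above the floor and each subsequent rung is 273 mm higher than the one below.

B is a bed frame 1948 mm long (x) by 1403 mm wide (y). Four 65×65 mm corner posts, 513 mm tall, at the corners of the footprint. Four rails of 20 mm thickness and 142 mm height run between adjacent posts with their undersides at z = 270 mm, their outer faces flush with the outside of the frame (the two x-running rails run between the posts' inner faces; the two y-running rails run between the posts' inner faces). 16 slats, each 78 mm wide (x) and 19 mm thick, lie across the top of the two x-running rails, running the full 1403 mm width of the frame in y; the slats are evenly spaced along x between the inner faces of the end posts with equal gaps (rounded down to the nearest mm) at the −x end and between each pair — any rounding remainder accumulates at the +x end.

The bed frame is against the ladder's +x side, with their −y faces flush.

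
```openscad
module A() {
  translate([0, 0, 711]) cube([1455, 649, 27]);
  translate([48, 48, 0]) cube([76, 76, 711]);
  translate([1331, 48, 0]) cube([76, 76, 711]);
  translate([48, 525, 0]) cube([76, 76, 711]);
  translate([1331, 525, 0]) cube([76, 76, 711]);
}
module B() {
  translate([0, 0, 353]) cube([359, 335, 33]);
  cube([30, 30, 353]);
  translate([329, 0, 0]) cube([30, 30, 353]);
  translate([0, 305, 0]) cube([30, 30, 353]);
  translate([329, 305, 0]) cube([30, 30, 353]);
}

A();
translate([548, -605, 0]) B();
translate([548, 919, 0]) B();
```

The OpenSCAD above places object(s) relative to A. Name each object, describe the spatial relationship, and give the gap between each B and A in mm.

Each stool's nearest face is 270 mm from the table's bounding box.

A is a table. B is a stool. Two stools sit around the table at the −y, +y sides. The gap between each stool and the table is 270 mm.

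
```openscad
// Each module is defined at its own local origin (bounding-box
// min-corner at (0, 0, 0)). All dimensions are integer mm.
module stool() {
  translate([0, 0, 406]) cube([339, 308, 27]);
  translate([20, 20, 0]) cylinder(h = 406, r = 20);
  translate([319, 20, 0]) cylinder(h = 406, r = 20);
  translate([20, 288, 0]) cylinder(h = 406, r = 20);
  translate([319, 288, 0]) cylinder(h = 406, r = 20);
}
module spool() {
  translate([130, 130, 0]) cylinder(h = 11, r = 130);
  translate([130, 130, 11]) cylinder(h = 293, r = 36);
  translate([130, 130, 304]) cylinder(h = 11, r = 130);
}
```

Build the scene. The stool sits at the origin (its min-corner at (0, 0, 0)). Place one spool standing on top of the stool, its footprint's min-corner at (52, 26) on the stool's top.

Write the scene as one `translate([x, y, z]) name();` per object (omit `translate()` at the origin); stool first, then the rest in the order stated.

stool();
translate([52, 26, 433]) spool();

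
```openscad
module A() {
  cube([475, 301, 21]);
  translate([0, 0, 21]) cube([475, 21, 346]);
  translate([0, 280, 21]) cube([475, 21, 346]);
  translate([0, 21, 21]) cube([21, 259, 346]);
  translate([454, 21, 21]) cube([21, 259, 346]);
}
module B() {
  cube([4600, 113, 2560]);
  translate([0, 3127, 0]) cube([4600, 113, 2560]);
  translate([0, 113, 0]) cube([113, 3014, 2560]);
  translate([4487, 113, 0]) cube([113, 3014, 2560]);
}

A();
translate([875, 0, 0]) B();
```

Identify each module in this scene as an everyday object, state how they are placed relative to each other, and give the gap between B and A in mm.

The house frame's nearest face is 400 mm from the open box's +x face.

A is an open box. B is a house frame. The house frame is on the floor beside the open box on its +x side. The gap between the house frame and the open box is 400 mm.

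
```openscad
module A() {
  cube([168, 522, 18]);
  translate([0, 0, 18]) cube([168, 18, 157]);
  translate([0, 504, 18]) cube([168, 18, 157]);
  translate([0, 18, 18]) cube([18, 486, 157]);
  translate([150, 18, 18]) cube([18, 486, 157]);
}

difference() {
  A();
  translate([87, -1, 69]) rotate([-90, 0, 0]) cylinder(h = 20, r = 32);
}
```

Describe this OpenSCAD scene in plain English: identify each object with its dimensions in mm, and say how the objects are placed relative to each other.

A is an open storage box with external size 168×522×175 mm and wall thickness 18 mm (the base is also 18 mm thick). The base covers the whole footprint; the four walls stand on the base, with the y-facing walls full-width and the x-facing walls fitting between their inner faces.

The open box has a circular hole of radius 32 mm through its front wall, centred at (x = 87, z = 69).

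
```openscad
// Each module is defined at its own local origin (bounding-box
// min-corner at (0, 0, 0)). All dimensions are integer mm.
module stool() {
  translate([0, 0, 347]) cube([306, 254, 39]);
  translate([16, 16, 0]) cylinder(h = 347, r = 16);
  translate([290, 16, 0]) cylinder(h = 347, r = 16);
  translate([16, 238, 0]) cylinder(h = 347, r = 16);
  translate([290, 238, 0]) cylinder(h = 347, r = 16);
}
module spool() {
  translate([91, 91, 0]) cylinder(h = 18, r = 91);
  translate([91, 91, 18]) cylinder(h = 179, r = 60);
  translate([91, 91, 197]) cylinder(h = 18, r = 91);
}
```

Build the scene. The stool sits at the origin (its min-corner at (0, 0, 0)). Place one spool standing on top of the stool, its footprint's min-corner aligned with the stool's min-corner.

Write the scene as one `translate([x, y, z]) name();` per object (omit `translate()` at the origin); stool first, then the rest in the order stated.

stool();
translate([0, 0, 386]) spool();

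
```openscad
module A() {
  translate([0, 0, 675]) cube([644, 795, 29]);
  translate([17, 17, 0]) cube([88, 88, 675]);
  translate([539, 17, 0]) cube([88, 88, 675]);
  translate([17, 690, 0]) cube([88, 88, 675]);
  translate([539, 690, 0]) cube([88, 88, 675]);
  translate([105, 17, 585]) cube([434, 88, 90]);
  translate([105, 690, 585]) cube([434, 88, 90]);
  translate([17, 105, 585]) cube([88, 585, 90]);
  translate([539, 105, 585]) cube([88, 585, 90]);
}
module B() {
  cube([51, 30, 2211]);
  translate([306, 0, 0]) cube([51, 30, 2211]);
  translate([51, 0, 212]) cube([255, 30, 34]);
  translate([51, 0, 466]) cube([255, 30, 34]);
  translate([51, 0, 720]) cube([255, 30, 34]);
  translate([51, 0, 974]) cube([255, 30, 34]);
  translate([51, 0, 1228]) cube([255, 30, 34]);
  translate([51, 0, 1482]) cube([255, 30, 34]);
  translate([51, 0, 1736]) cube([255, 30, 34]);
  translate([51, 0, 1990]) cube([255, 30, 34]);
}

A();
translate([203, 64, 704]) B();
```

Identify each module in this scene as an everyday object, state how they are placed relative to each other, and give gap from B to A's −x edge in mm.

A is a table. B is a ladder. The ladder is on top of the table. The gap from the ladder to the table's −x edge is 203 mm.

The ladder's min-x is at 203; the table's min-x is 0; gap = 203 mm.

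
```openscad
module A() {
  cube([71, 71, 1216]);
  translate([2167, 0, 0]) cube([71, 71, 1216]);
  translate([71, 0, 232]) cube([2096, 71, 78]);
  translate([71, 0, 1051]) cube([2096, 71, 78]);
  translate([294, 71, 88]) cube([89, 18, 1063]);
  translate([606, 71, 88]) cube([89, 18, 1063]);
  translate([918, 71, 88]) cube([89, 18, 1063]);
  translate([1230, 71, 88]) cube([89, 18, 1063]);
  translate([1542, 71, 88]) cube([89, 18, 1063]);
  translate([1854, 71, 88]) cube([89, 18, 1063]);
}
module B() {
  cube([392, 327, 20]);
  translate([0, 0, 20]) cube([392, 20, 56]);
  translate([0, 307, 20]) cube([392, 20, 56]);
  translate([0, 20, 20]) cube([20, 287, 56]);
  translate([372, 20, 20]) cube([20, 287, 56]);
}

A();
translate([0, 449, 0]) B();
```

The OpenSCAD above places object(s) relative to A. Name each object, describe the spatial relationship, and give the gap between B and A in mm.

A is a fence section. B is an open box. The open box is on the floor beside the fence section on its +y side. The gap between the open box and the fence section is 360 mm.

The open box's nearest face is 360 mm from the fence section's +y face.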